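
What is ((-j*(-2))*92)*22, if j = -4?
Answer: -16192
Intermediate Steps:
((-j*(-2))*92)*22 = ((-1*(-4)*(-2))*92)*22 = ((4*(-2))*92)*22 = -8*92*22 = -736*22 = -16192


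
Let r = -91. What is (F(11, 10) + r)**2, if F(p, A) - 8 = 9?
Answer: 5476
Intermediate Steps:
F(p, A) = 17 (F(p, A) = 8 + 9 = 17)
(F(11, 10) + r)**2 = (17 - 91)**2 = (-74)**2 = 5476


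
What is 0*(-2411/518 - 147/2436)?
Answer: 0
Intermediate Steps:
0*(-2411/518 - 147/2436) = 0*(-2411*1/518 - 147*1/2436) = 0*(-2411/518 - 7/116) = 0*(-141651/30044) = 0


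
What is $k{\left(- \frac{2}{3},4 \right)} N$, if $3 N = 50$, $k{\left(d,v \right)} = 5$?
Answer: $\frac{250}{3} \approx 83.333$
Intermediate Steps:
$N = \frac{50}{3}$ ($N = \frac{1}{3} \cdot 50 = \frac{50}{3} \approx 16.667$)
$k{\left(- \frac{2}{3},4 \right)} N = 5 \cdot \frac{50}{3} = \frac{250}{3}$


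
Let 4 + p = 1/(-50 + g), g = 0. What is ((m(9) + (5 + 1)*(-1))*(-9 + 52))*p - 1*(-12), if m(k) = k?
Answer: -25329/50 ≈ -506.58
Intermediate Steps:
p = -201/50 (p = -4 + 1/(-50 + 0) = -4 + 1/(-50) = -4 - 1/50 = -201/50 ≈ -4.0200)
((m(9) + (5 + 1)*(-1))*(-9 + 52))*p - 1*(-12) = ((9 + (5 + 1)*(-1))*(-9 + 52))*(-201/50) - 1*(-12) = ((9 + 6*(-1))*43)*(-201/50) + 12 = ((9 - 6)*43)*(-201/50) + 12 = (3*43)*(-201/50) + 12 = 129*(-201/50) + 12 = -25929/50 + 12 = -25329/50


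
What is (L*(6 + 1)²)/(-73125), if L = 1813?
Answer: -88837/73125 ≈ -1.2149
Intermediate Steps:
(L*(6 + 1)²)/(-73125) = (1813*(6 + 1)²)/(-73125) = (1813*7²)*(-1/73125) = (1813*49)*(-1/73125) = 88837*(-1/73125) = -88837/73125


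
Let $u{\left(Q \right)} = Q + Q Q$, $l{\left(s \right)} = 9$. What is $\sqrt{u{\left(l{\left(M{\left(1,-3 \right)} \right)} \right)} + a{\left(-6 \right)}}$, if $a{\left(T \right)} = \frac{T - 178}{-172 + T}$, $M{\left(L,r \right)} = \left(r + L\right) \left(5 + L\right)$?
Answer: $\frac{\sqrt{721078}}{89} \approx 9.5412$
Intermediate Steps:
$M{\left(L,r \right)} = \left(5 + L\right) \left(L + r\right)$ ($M{\left(L,r \right)} = \left(L + r\right) \left(5 + L\right) = \left(5 + L\right) \left(L + r\right)$)
$u{\left(Q \right)} = Q + Q^{2}$
$a{\left(T \right)} = \frac{-178 + T}{-172 + T}$
$\sqrt{u{\left(l{\left(M{\left(1,-3 \right)} \right)} \right)} + a{\left(-6 \right)}} = \sqrt{9 \left(1 + 9\right) + \frac{-178 - 6}{-172 - 6}} = \sqrt{9 \cdot 10 + \frac{1}{-178} \left(-184\right)} = \sqrt{90 - - \frac{92}{89}} = \sqrt{90 + \frac{92}{89}} = \sqrt{\frac{8102}{89}} = \frac{\sqrt{721078}}{89}$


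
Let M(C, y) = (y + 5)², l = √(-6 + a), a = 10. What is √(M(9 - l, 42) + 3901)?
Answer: √6110 ≈ 78.167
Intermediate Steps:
l = 2 (l = √(-6 + 10) = √4 = 2)
M(C, y) = (5 + y)²
√(M(9 - l, 42) + 3901) = √((5 + 42)² + 3901) = √(47² + 3901) = √(2209 + 3901) = √6110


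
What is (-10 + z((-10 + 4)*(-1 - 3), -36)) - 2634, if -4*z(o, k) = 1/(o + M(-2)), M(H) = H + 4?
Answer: -274977/104 ≈ -2644.0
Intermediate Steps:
M(H) = 4 + H
z(o, k) = -1/(4*(2 + o)) (z(o, k) = -1/(4*(o + (4 - 2))) = -1/(4*(o + 2)) = -1/(4*(2 + o)))
(-10 + z((-10 + 4)*(-1 - 3), -36)) - 2634 = (-10 - 1/(8 + 4*((-10 + 4)*(-1 - 3)))) - 2634 = (-10 - 1/(8 + 4*(-6*(-4)))) - 2634 = (-10 - 1/(8 + 4*24)) - 2634 = (-10 - 1/(8 + 96)) - 2634 = (-10 - 1/104) - 2634 = -1041/104 - 2634 = -274977/104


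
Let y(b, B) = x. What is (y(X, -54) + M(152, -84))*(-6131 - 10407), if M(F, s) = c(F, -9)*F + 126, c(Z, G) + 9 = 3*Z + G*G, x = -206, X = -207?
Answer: -1325950688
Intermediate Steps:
c(Z, G) = -9 + G**2 + 3*Z (c(Z, G) = -9 + (3*Z + G*G) = -9 + (3*Z + G**2) = -9 + (G**2 + 3*Z) = -9 + G**2 + 3*Z)
M(F, s) = 126 + F*(72 + 3*F) (M(F, s) = (-9 + (-9)**2 + 3*F)*F + 126 = (-9 + 81 + 3*F)*F + 126 = (72 + 3*F)*F + 126 = F*(72 + 3*F) + 126 = 126 + F*(72 + 3*F))
y(b, B) = -206
(y(X, -54) + M(152, -84))*(-6131 - 10407) = (-206 + (126 + 3*152*(24 + 152)))*(-6131 - 10407) = (-206 + (126 + 3*152*176))*(-16538) = (-206 + (126 + 80256))*(-16538) = (-206 + 80382)*(-16538) = 80176*(-16538) = -1325950688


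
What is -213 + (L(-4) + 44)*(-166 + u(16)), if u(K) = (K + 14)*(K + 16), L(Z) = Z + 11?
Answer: 40281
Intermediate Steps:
L(Z) = 11 + Z
u(K) = (14 + K)*(16 + K)
-213 + (L(-4) + 44)*(-166 + u(16)) = -213 + ((11 - 4) + 44)*(-166 + (224 + 16² + 30*16)) = -213 + (7 + 44)*(-166 + (224 + 256 + 480)) = -213 + 51*(-166 + 960) = -213 + 51*794 = -213 + 40494 = 40281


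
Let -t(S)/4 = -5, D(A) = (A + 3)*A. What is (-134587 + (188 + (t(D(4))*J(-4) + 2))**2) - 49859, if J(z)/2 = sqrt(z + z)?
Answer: -161146 + 30400*I*sqrt(2) ≈ -1.6115e+5 + 42992.0*I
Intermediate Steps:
D(A) = A*(3 + A) (D(A) = (3 + A)*A = A*(3 + A))
t(S) = 20 (t(S) = -4*(-5) = 20)
J(z) = 2*sqrt(2)*sqrt(z) (J(z) = 2*sqrt(z + z) = 2*sqrt(2*z) = 2*(sqrt(2)*sqrt(z)) = 2*sqrt(2)*sqrt(z))
(-134587 + (188 + (t(D(4))*J(-4) + 2))**2) - 49859 = (-134587 + (188 + (20*(2*sqrt(2)*sqrt(-4)) + 2))**2) - 49859 = (-134587 + (188 + (20*(2*sqrt(2)*(2*I)) + 2))**2) - 49859 = (-134587 + (188 + (20*(4*I*sqrt(2)) + 2))**2) - 49859 = (-134587 + (188 + (80*I*sqrt(2) + 2))**2) - 49859 = (-134587 + (188 + (2 + 80*I*sqrt(2)))**2) - 49859 = (-134587 + (190 + 80*I*sqrt(2))**2) - 49859 = -184446 + (190 + 80*I*sqrt(2))**2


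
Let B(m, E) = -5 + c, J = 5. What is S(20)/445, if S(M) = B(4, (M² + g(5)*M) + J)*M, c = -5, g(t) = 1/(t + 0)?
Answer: -40/89 ≈ -0.44944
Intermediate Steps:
g(t) = 1/t
B(m, E) = -10 (B(m, E) = -5 - 5 = -10)
S(M) = -10*M
S(20)/445 = -10*20/445 = -200*1/445 = -40/89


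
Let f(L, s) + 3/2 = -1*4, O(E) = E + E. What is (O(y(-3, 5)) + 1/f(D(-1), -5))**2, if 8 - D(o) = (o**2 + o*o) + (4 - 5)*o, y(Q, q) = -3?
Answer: 4624/121 ≈ 38.215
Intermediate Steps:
O(E) = 2*E
D(o) = 8 + o - 2*o**2 (D(o) = 8 - ((o**2 + o*o) + (4 - 5)*o) = 8 - ((o**2 + o**2) - o) = 8 - (2*o**2 - o) = 8 - (-o + 2*o**2) = 8 + (o - 2*o**2) = 8 + o - 2*o**2)
f(L, s) = -11/2 (f(L, s) = -3/2 - 1*4 = -3/2 - 4 = -11/2)
(O(y(-3, 5)) + 1/f(D(-1), -5))**2 = (2*(-3) + 1/(-11/2))**2 = (-6 - 2/11)**2 = (-68/11)**2 = 4624/121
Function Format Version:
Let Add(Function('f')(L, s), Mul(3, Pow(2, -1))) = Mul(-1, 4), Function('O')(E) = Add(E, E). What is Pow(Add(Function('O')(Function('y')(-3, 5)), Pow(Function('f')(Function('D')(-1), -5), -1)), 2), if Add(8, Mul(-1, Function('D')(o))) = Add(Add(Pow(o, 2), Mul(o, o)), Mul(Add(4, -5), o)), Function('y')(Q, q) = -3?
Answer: Rational(4624, 121) ≈ 38.215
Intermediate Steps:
Function('O')(E) = Mul(2, E)
Function('D')(o) = Add(8, o, Mul(-2, Pow(o, 2))) (Function('D')(o) = Add(8, Mul(-1, Add(Add(Pow(o, 2), Mul(o, o)), Mul(Add(4, -5), o)))) = Add(8, Mul(-1, Add(Add(Pow(o, 2), Pow(o, 2)), Mul(-1, o)))) = Add(8, Mul(-1, Add(Mul(2, Pow(o, 2)), Mul(-1, o)))) = Add(8, Mul(-1, Add(Mul(-1, o), Mul(2, Pow(o, 2))))) = Add(8, Add(o, Mul(-2, Pow(o, 2)))) = Add(8, o, Mul(-2, Pow(o, 2))))
Function('f')(L, s) = Rational(-11, 2) (Function('f')(L, s) = Add(Rational(-3, 2), Mul(-1, 4)) = Add(Rational(-3, 2), -4) = Rational(-11, 2))
Pow(Add(Function('O')(Function('y')(-3, 5)), Pow(Function('f')(Function('D')(-1), -5), -1)), 2) = Pow(Add(Mul(2, -3), Pow(Rational(-11, 2), -1)), 2) = Pow(Add(-6, Rational(-2, 11)), 2) = Pow(Rational(-68, 11), 2) = Rational(4624, 121)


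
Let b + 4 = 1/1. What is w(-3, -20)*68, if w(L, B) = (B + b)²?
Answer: 35972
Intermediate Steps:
b = -3 (b = -4 + 1/1 = -4 + 1 = -3)
w(L, B) = (-3 + B)² (w(L, B) = (B - 3)² = (-3 + B)²)
w(-3, -20)*68 = (-3 - 20)²*68 = (-23)²*68 = 529*68 = 35972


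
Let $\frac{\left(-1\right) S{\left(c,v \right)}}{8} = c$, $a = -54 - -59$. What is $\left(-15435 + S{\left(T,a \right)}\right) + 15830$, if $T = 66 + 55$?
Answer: $-573$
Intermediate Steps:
$a = 5$ ($a = -54 + 59 = 5$)
$T = 121$
$S{\left(c,v \right)} = - 8 c$
$\left(-15435 + S{\left(T,a \right)}\right) + 15830 = \left(-15435 - 968\right) + 15830 = -16403 + 15830 = -573$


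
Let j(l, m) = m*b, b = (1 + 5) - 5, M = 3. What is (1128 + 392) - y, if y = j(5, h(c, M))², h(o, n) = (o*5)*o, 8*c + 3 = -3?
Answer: 387095/256 ≈ 1512.1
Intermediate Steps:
b = 1 (b = 6 - 5 = 1)
c = -¾ (c = -3/8 + (⅛)*(-3) = -3/8 - 3/8 = -¾ ≈ -0.75000)
h(o, n) = 5*o² (h(o, n) = (5*o)*o = 5*o²)
j(l, m) = m (j(l, m) = m*1 = m)
y = 2025/256 (y = (5*(-¾)²)² = (5*(9/16))² = (45/16)² = 2025/256 ≈ 7.9102)
(1128 + 392) - y = (1128 + 392) - 1*2025/256 = 1520 - 2025/256 = 387095/256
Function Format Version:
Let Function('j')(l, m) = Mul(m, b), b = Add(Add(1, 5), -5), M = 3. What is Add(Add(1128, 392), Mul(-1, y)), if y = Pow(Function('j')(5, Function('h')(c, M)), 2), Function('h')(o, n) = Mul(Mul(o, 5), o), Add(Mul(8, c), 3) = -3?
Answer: Rational(387095, 256) ≈ 1512.1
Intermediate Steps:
b = 1 (b = Add(6, -5) = 1)
c = Rational(-3, 4) (c = Add(Rational(-3, 8), Mul(Rational(1, 8), -3)) = Add(Rational(-3, 8), Rational(-3, 8)) = Rational(-3, 4) ≈ -0.75000)
Function('h')(o, n) = Mul(5, Pow(o, 2)) (Function('h')(o, n) = Mul(Mul(5, o), o) = Mul(5, Pow(o, 2)))
Function('j')(l, m) = m (Function('j')(l, m) = Mul(m, 1) = m)
y = Rational(2025, 256) (y = Pow(Mul(5, Pow(Rational(-3, 4), 2)), 2) = Pow(Mul(5, Rational(9, 16)), 2) = Pow(Rational(45, 16), 2) = Rational(2025, 256) ≈ 7.9102)
Add(Add(1128, 392), Mul(-1, y)) = Add(Add(1128, 392), Mul(-1, Rational(2025, 256))) = Add(1520, Rational(-2025, 256)) = Rational(387095, 256)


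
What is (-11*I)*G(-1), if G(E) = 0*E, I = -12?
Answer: 0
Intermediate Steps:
G(E) = 0
(-11*I)*G(-1) = -11*(-12)*0 = 132*0 = 0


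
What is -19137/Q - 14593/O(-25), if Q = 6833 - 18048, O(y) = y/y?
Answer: -163641358/11215 ≈ -14591.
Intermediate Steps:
O(y) = 1
Q = -11215
-19137/Q - 14593/O(-25) = -19137/(-11215) - 14593/1 = -19137*(-1/11215) - 14593*1 = 19137/11215 - 14593 = -163641358/11215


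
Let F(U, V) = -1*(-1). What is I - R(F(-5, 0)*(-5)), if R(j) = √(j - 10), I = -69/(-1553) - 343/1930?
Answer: -399509/2997290 - I*√15 ≈ -0.13329 - 3.873*I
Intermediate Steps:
F(U, V) = 1
I = -399509/2997290 (I = -69*(-1/1553) - 343*1/1930 = 69/1553 - 343/1930 = -399509/2997290 ≈ -0.13329)
R(j) = √(-10 + j)
I - R(F(-5, 0)*(-5)) = -399509/2997290 - √(-10 + 1*(-5)) = -399509/2997290 - √(-10 - 5) = -399509/2997290 - √(-15) = -399509/2997290 - I*√15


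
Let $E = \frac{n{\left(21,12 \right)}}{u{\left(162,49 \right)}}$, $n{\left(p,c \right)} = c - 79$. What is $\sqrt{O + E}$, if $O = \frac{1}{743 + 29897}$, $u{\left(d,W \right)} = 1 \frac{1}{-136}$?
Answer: $\frac{\sqrt{534652069115}}{7660} \approx 95.457$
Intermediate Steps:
$n{\left(p,c \right)} = -79 + c$
$u{\left(d,W \right)} = - \frac{1}{136}$ ($u{\left(d,W \right)} = 1 \left(- \frac{1}{136}\right) = - \frac{1}{136}$)
$E = 9112$ ($E = \frac{-79 + 12}{- \frac{1}{136}} = \left(-67\right) \left(-136\right) = 9112$)
$O = \frac{1}{30640} \approx 3.2637 \cdot 10^{-5}$
$\sqrt{O + E} = \sqrt{\frac{1}{30640} + 9112} = \sqrt{\frac{279191681}{30640}} = \frac{\sqrt{534652069115}}{7660}$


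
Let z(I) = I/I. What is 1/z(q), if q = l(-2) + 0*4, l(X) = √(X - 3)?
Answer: 1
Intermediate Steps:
l(X) = √(-3 + X)
q = I*√5 (q = √(-3 - 2) + 0*4 = √(-5) + 0 = I*√5 + 0 = I*√5 ≈ 2.2361*I)
z(I) = 1
1/z(q) = 1/1 = 1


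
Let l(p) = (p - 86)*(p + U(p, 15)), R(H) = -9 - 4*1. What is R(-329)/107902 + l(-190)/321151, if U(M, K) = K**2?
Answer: -1046508283/34652835202 ≈ -0.030200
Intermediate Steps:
R(H) = -13 (R(H) = -9 - 4 = -13)
l(p) = (-86 + p)*(225 + p) (l(p) = (p - 86)*(p + 15**2) = (-86 + p)*(p + 225) = (-86 + p)*(225 + p))
R(-329)/107902 + l(-190)/321151 = -13/107902 + (-19350 + (-190)**2 + 139*(-190))/321151 = -13*1/107902 + (-19350 + 36100 - 26410)*(1/321151) = -13/107902 - 9660*1/321151 = -13/107902 - 9660/321151 = -1046508283/34652835202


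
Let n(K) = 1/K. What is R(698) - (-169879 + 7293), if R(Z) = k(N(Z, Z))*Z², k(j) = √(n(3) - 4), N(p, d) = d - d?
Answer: 162586 + 487204*I*√33/3 ≈ 1.6259e+5 + 9.3293e+5*I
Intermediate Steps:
n(K) = 1/K
N(p, d) = 0
k(j) = I*√33/3 (k(j) = √(1/3 - 4) = √(⅓ - 4) = √(-11/3) = I*√33/3)
R(Z) = I*√33*Z²/3 (R(Z) = (I*√33/3)*Z² = I*√33*Z²/3)
R(698) - (-169879 + 7293) = (⅓)*I*√33*698² - (-169879 + 7293) = (⅓)*I*√33*487204 - 1*(-162586) = 487204*I*√33/3 + 162586 = 162586 + 487204*I*√33/3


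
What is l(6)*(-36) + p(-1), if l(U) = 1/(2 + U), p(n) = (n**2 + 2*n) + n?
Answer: -13/2 ≈ -6.5000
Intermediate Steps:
p(n) = n**2 + 3*n
l(6)*(-36) + p(-1) = -36/(2 + 6) - (3 - 1) = -36/8 - 1*2 = (1/8)*(-36) - 2 = -9/2 - 2 = -13/2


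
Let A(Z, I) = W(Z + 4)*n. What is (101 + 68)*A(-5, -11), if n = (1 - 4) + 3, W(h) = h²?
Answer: 0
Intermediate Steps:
n = 0 (n = -3 + 3 = 0)
A(Z, I) = 0 (A(Z, I) = (Z + 4)²*0 = (4 + Z)²*0 = 0)
(101 + 68)*A(-5, -11) = (101 + 68)*0 = 169*0 = 0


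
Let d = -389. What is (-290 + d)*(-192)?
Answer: 130368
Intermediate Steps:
(-290 + d)*(-192) = (-290 - 389)*(-192) = -679*(-192) = 130368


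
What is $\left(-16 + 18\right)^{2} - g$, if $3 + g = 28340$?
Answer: $-28333$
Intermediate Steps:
$g = 28337$ ($g = -3 + 28340 = 28337$)
$\left(-16 + 18\right)^{2} - g = \left(-16 + 18\right)^{2} - 28337 = 2^{2} - 28337 = 4 - 28337 = -28333$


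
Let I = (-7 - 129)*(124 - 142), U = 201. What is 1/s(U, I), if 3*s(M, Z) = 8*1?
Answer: 3/8 ≈ 0.37500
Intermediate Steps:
I = 2448 (I = -136*(-18) = 2448)
s(M, Z) = 8/3 (s(M, Z) = (8*1)/3 = (1/3)*8 = 8/3)
1/s(U, I) = 1/(8/3) = 3/8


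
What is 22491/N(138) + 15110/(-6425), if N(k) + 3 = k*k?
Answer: -9546989/8155895 ≈ -1.1706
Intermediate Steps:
N(k) = -3 + k**2 (N(k) = -3 + k*k = -3 + k**2)
22491/N(138) + 15110/(-6425) = 22491/(-3 + 138**2) + 15110/(-6425) = 22491/(-3 + 19044) + 15110*(-1/6425) = 22491/19041 - 3022/1285 = 22491*(1/19041) - 3022/1285 = 7497/6347 - 3022/1285 = -9546989/8155895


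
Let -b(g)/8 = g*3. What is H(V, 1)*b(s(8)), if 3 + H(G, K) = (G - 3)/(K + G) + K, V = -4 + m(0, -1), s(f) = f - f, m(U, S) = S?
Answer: 0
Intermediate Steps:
s(f) = 0
b(g) = -24*g (b(g) = -8*g*3 = -24*g)
V = -5 (V = -4 - 1 = -5)
H(G, K) = -3 + K + (-3 + G)/(G + K) (H(G, K) = -3 + ((G - 3)/(K + G) + K) = -3 + ((-3 + G)/(G + K) + K) = -3 + (K + (-3 + G)/(G + K)) = -3 + K + (-3 + G)/(G + K))
H(V, 1)*b(s(8)) = ((-3 + 1² - 3*1 - 2*(-5) - 5*1)/(-5 + 1))*(-24*0) = ((-3 + 1 - 3 + 10 - 5)/(-4))*0 = -¼*0*0 = 0*0 = 0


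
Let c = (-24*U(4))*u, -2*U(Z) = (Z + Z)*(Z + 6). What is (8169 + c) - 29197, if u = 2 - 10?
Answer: -28708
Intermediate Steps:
U(Z) = -Z*(6 + Z) (U(Z) = -(Z + Z)*(Z + 6)/2 = -2*Z*(6 + Z)/2 = -Z*(6 + Z))
u = -8
c = -7680 (c = -(-24)*4*(6 + 4)*(-8) = -(-24)*4*10*(-8) = -24*(-40)*(-8) = 960*(-8) = -7680)
(8169 + c) - 29197 = (8169 - 7680) - 29197 = 489 - 29197 = -28708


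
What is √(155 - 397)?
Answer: 11*I*√2 ≈ 15.556*I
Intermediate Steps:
√(155 - 397) = √(-242) = 11*I*√2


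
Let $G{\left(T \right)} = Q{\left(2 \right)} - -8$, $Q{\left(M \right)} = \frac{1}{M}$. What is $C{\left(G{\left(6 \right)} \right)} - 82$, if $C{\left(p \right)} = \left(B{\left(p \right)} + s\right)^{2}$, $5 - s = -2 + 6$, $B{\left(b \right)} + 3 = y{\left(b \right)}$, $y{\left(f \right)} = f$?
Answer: $- \frac{159}{4} \approx -39.75$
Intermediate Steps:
$B{\left(b \right)} = -3 + b$
$G{\left(T \right)} = \frac{17}{2}$ ($G{\left(T \right)} = \frac{1}{2} - -8 = \frac{1}{2} + 8 = \frac{17}{2}$)
$s = 1$ ($s = 5 - \left(-2 + 6\right) = 5 - 4 = 1$)
$C{\left(p \right)} = \left(-2 + p\right)^{2}$ ($C{\left(p \right)} = \left(\left(-3 + p\right) + 1\right)^{2} = \left(-2 + p\right)^{2}$)
$C{\left(G{\left(6 \right)} \right)} - 82 = \left(-2 + \frac{17}{2}\right)^{2} - 82 = \left(\frac{13}{2}\right)^{2} - 82 = \frac{169}{4} - 82 = - \frac{159}{4}$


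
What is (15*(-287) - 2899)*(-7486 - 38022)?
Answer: 327839632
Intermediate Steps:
(15*(-287) - 2899)*(-7486 - 38022) = (-4305 - 2899)*(-45508) = -7204*(-45508) = 327839632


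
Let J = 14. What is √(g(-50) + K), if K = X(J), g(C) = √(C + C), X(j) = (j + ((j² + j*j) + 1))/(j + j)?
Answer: √(2849 + 1960*I)/14 ≈ 4.0112 + 1.2465*I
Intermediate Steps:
X(j) = (1 + j + 2*j²)/(2*j) (X(j) = (j + ((j² + j²) + 1))/((2*j)) = (j + (2*j² + 1))*(1/(2*j)) = (j + (1 + 2*j²))*(1/(2*j)) = (1 + j + 2*j²)*(1/(2*j)) = (1 + j + 2*j²)/(2*j))
g(C) = √2*√C (g(C) = √(2*C) = √2*√C)
K = 407/28 (K = ½ + 14 + (½)/14 = ½ + 14 + (½)*(1/14) = ½ + 14 + 1/28 = 407/28 ≈ 14.536)
√(g(-50) + K) = √(√2*√(-50) + 407/28) = √(√2*(5*I*√2) + 407/28) = √(10*I + 407/28) = √(407/28 + 10*I)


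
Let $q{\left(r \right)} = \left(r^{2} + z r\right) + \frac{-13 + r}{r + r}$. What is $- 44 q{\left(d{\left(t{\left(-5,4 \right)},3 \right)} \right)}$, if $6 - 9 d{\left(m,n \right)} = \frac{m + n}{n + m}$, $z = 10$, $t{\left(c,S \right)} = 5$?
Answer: $\frac{95084}{405} \approx 234.78$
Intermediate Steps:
$d{\left(m,n \right)} = \frac{5}{9}$ ($d{\left(m,n \right)} = \frac{2}{3} - \frac{\left(m + n\right) \frac{1}{n + m}}{9} = \frac{2}{3} - \frac{\left(m + n\right) \frac{1}{m + n}}{9} = \frac{2}{3} - \frac{1}{9} = \frac{5}{9}$)
$q{\left(r \right)} = r^{2} + 10 r + \frac{-13 + r}{2 r}$ ($q{\left(r \right)} = \left(r^{2} + 10 r\right) + \frac{-13 + r}{r + r} = \left(r^{2} + 10 r\right) + \frac{-13 + r}{2 r} = r^{2} + 10 r + \frac{-13 + r}{2 r}$)
$- 44 q{\left(d{\left(t{\left(-5,4 \right)},3 \right)} \right)} = - 44 \left(\frac{1}{2} + \left(\frac{5}{9}\right)^{2} + 10 \cdot \frac{5}{9} - \frac{13}{2 \cdot \frac{5}{9}}\right) = - 44 \left(\frac{1}{2} + \frac{25}{81} + \frac{50}{9} - \frac{117}{10}\right) = \left(-44\right) \left(- \frac{2161}{405}\right) = \frac{95084}{405}$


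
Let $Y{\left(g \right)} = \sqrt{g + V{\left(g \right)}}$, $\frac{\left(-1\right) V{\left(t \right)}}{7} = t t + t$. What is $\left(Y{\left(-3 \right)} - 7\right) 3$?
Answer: $-21 + 9 i \sqrt{5} \approx -21.0 + 20.125 i$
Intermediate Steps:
$V{\left(t \right)} = - 7 t - 7 t^{2}$ ($V{\left(t \right)} = - 7 \left(t t + t\right) = - 7 \left(t^{2} + t\right) = - 7 \left(t + t^{2}\right) = - 7 t - 7 t^{2}$)
$Y{\left(g \right)} = \sqrt{g - 7 g \left(1 + g\right)}$
$\left(Y{\left(-3 \right)} - 7\right) 3 = \left(\sqrt{- 3 \left(-6 - -21\right)} - 7\right) 3 = \left(\sqrt{- 3 \left(-6 + 21\right)} - 7\right) 3 = \left(\sqrt{\left(-3\right) 15} - 7\right) 3 = \left(\sqrt{-45} - 7\right) 3 = \left(3 i \sqrt{5} - 7\right) 3 = \left(-7 + 3 i \sqrt{5}\right) 3 = -21 + 9 i \sqrt{5}$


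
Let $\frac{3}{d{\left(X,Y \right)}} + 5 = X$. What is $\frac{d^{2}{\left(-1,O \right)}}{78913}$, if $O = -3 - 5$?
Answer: $\frac{1}{315652} \approx 3.168 \cdot 10^{-6}$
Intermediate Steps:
$O = -8$
$d{\left(X,Y \right)} = \frac{3}{-5 + X}$
$\frac{d^{2}{\left(-1,O \right)}}{78913} = \frac{\left(\frac{3}{-5 - 1}\right)^{2}}{78913} = \left(\frac{3}{-6}\right)^{2} \cdot \frac{1}{78913} = \left(3 \left(- \frac{1}{6}\right)\right)^{2} \cdot \frac{1}{78913} = \left(- \frac{1}{2}\right)^{2} \cdot \frac{1}{78913} = \frac{1}{4} \cdot \frac{1}{78913} = \frac{1}{315652}$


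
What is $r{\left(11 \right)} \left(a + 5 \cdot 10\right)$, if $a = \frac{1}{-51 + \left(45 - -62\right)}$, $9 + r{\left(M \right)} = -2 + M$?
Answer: $0$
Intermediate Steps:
$r{\left(M \right)} = -11 + M$ ($r{\left(M \right)} = -9 + \left(-2 + M\right) = -11 + M$)
$a = \frac{1}{56}$ ($a = \frac{1}{-51 + \left(45 + 62\right)} = \frac{1}{-51 + 107} = \frac{1}{56} \approx 0.017857$)
$r{\left(11 \right)} \left(a + 5 \cdot 10\right) = \left(-11 + 11\right) \left(\frac{1}{56} + 5 \cdot 10\right) = 0 \left(\frac{1}{56} + 50\right) = 0 \cdot \frac{2801}{56} = 0$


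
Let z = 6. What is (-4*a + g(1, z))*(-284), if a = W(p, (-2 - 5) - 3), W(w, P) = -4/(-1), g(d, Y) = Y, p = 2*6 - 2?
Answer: 2840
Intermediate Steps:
p = 10 (p = 12 - 2 = 10)
W(w, P) = 4 (W(w, P) = -4*(-1) = 4)
a = 4
(-4*a + g(1, z))*(-284) = (-4*4 + 6)*(-284) = (-16 + 6)*(-284) = -10*(-284) = 2840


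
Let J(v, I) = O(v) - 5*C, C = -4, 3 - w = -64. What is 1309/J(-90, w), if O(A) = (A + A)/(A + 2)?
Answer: 28798/485 ≈ 59.377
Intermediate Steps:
w = 67 (w = 3 - 1*(-64) = 3 + 64 = 67)
O(A) = 2*A/(2 + A) (O(A) = (2*A)/(2 + A) = 2*A/(2 + A))
J(v, I) = 20 + 2*v/(2 + v) (J(v, I) = 2*v/(2 + v) - 5*(-4) = 2*v/(2 + v) + 20 = 20 + 2*v/(2 + v))
1309/J(-90, w) = 1309/((2*(20 + 11*(-90))/(2 - 90))) = 1309/((2*(20 - 990)/(-88))) = 1309/((2*(-1/88)*(-970))) = 1309/(485/22) = 1309*(22/485) = 28798/485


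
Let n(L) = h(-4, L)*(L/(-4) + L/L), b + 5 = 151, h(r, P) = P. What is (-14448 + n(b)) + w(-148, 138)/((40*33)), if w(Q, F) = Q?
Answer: -6478267/330 ≈ -19631.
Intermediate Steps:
b = 146 (b = -5 + 151 = 146)
n(L) = L*(1 - L/4) (n(L) = L*(L/(-4) + L/L) = L*(L*(-¼) + 1) = L*(-L/4 + 1) = L*(1 - L/4))
(-14448 + n(b)) + w(-148, 138)/((40*33)) = (-14448 + (¼)*146*(4 - 1*146)) - 148/(40*33) = (-14448 + (¼)*146*(4 - 146)) - 148/1320 = (-14448 + (¼)*146*(-142)) - 148*1/1320 = (-14448 - 5183) - 37/330 = -19631 - 37/330 = -6478267/330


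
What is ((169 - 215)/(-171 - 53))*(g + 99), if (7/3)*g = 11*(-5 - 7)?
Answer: 6831/784 ≈ 8.7130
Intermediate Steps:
g = -396/7 (g = 3*(11*(-5 - 7))/7 = 3*(11*(-12))/7 = (3/7)*(-132) = -396/7 ≈ -56.571)
((169 - 215)/(-171 - 53))*(g + 99) = ((169 - 215)/(-171 - 53))*(-396/7 + 99) = -46/(-224)*(297/7) = -46*(-1/224)*(297/7) = (23/112)*(297/7) = 6831/784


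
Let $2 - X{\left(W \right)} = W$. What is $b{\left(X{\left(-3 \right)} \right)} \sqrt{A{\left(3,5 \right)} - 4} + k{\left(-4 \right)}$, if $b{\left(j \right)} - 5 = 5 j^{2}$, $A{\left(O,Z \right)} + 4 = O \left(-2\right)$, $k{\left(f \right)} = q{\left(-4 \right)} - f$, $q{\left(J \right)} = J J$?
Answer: $20 + 130 i \sqrt{14} \approx 20.0 + 486.42 i$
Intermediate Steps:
$q{\left(J \right)} = J^{2}$
$k{\left(f \right)} = 16 - f$ ($k{\left(f \right)} = \left(-4\right)^{2} - f = 16 - f$)
$X{\left(W \right)} = 2 - W$
$A{\left(O,Z \right)} = -4 - 2 O$ ($A{\left(O,Z \right)} = -4 + O \left(-2\right) = -4 - 2 O$)
$b{\left(j \right)} = 5 + 5 j^{2}$
$b{\left(X{\left(-3 \right)} \right)} \sqrt{A{\left(3,5 \right)} - 4} + k{\left(-4 \right)} = \left(5 + 5 \left(2 - -3\right)^{2}\right) \sqrt{\left(-4 - 6\right) - 4} + \left(16 - -4\right) = \left(5 + 5 \left(2 + 3\right)^{2}\right) \sqrt{\left(-4 - 6\right) - 4} + \left(16 + 4\right) = \left(5 + 5 \cdot 5^{2}\right) \sqrt{-10 - 4} + 20 = \left(5 + 5 \cdot 25\right) \sqrt{-14} + 20 = \left(5 + 125\right) i \sqrt{14} + 20 = 130 i \sqrt{14} + 20 = 20 + 130 i \sqrt{14}$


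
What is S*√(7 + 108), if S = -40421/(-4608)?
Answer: 40421*√115/4608 ≈ 94.068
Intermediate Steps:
S = 40421/4608 (S = -40421*(-1/4608) = 40421/4608 ≈ 8.7719)
S*√(7 + 108) = 40421*√(7 + 108)/4608 = 40421*√115/4608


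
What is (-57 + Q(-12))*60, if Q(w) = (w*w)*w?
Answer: -107100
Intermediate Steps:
Q(w) = w³ (Q(w) = w²*w = w³)
(-57 + Q(-12))*60 = (-57 + (-12)³)*60 = (-57 - 1728)*60 = -1785*60 = -107100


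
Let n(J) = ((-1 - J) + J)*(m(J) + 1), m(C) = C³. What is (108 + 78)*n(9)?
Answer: -135780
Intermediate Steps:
n(J) = -1 - J³ (n(J) = ((-1 - J) + J)*(J³ + 1) = -(1 + J³) = -1 - J³)
(108 + 78)*n(9) = (108 + 78)*(-1 - 1*9³) = 186*(-1 - 1*729) = 186*(-1 - 729) = 186*(-730) = -135780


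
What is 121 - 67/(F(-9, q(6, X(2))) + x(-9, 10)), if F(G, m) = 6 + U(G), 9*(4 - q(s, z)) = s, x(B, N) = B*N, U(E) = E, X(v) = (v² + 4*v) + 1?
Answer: 11320/93 ≈ 121.72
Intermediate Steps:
X(v) = 1 + v² + 4*v
q(s, z) = 4 - s/9
F(G, m) = 6 + G
121 - 67/(F(-9, q(6, X(2))) + x(-9, 10)) = 121 - 67/((6 - 9) - 9*10) = 121 - 67/(-3 - 90) = 121 - 67/(-93) = 121 - 1/93*(-67) = 121 + 67/93 = 11320/93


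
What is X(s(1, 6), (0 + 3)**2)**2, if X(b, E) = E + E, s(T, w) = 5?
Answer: 324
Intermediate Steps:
X(b, E) = 2*E
X(s(1, 6), (0 + 3)**2)**2 = (2*(0 + 3)**2)**2 = (2*3**2)**2 = (2*9)**2 = 18**2 = 324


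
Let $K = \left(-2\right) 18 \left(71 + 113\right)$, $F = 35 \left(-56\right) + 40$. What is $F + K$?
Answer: $-8544$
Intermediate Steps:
$F = -1920$ ($F = -1960 + 40 = -1920$)
$K = -6624$ ($K = \left(-36\right) 184 = -6624$)
$F + K = -1920 - 6624 = -8544$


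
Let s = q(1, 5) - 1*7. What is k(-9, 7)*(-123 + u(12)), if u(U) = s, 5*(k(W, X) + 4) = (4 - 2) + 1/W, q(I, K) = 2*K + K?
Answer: 3749/9 ≈ 416.56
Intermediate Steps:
q(I, K) = 3*K
k(W, X) = -18/5 + 1/(5*W) (k(W, X) = -4 + ((4 - 2) + 1/W)/5 = -4 + (2 + 1/W)/5 = -4 + (2/5 + 1/(5*W)) = -18/5 + 1/(5*W))
s = 8 (s = 3*5 - 1*7 = 15 - 7 = 8)
u(U) = 8
k(-9, 7)*(-123 + u(12)) = ((1/5)*(1 - 18*(-9))/(-9))*(-123 + 8) = ((1/5)*(-1/9)*(1 + 162))*(-115) = ((1/5)*(-1/9)*163)*(-115) = -163/45*(-115) = 3749/9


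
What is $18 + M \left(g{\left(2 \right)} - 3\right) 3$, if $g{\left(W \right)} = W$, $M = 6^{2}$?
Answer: $-90$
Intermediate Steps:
$M = 36$
$18 + M \left(g{\left(2 \right)} - 3\right) 3 = 18 + 36 \left(2 - 3\right) 3 = 18 + 36 \left(\left(-1\right) 3\right) = 18 + 36 \left(-3\right) = 18 - 108 = -90$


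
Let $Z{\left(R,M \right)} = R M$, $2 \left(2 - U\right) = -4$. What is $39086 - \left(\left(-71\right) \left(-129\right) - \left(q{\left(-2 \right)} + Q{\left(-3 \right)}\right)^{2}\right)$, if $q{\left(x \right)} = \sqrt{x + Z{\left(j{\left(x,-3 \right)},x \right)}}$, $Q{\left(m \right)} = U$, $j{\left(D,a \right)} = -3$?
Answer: $29963$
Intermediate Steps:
$U = 4$ ($U = 2 - -2 = 2 + 2 = 4$)
$Z{\left(R,M \right)} = M R$
$Q{\left(m \right)} = 4$
$q{\left(x \right)} = \sqrt{2} \sqrt{- x}$ ($q{\left(x \right)} = \sqrt{x + x \left(-3\right)} = \sqrt{x - 3 x} = \sqrt{- 2 x} = \sqrt{2} \sqrt{- x}$)
$39086 - \left(\left(-71\right) \left(-129\right) - \left(q{\left(-2 \right)} + Q{\left(-3 \right)}\right)^{2}\right) = 39086 - \left(\left(-71\right) \left(-129\right) - \left(\sqrt{2} \sqrt{\left(-1\right) \left(-2\right)} + 4\right)^{2}\right) = 39086 - \left(9159 - \left(\sqrt{2} \sqrt{2} + 4\right)^{2}\right) = 39086 - \left(9159 - \left(2 + 4\right)^{2}\right) = 39086 - \left(9159 - 6^{2}\right) = 39086 - \left(9159 - 36\right) = 39086 - 9123 = 29963$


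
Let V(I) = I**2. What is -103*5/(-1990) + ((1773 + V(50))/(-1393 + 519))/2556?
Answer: 114197789/444554856 ≈ 0.25688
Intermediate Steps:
-103*5/(-1990) + ((1773 + V(50))/(-1393 + 519))/2556 = -103*5/(-1990) + ((1773 + 50**2)/(-1393 + 519))/2556 = -515*(-1/1990) + ((1773 + 2500)/(-874))*(1/2556) = 103/398 + (4273*(-1/874))*(1/2556) = 103/398 - 4273/874*1/2556 = 103/398 - 4273/2233944 = 114197789/444554856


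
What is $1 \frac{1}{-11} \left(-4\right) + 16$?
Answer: $\frac{180}{11} \approx 16.364$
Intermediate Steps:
$1 \frac{1}{-11} \left(-4\right) + 16 = 1 \left(- \frac{1}{11}\right) \left(-4\right) + 16 = \left(- \frac{1}{11}\right) \left(-4\right) + 16 = \frac{4}{11} + 16 = \frac{180}{11}$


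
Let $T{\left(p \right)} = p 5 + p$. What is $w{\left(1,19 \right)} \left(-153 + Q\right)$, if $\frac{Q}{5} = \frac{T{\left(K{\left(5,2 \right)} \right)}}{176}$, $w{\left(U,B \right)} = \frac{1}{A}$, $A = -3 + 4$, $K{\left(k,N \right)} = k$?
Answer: $- \frac{13389}{88} \approx -152.15$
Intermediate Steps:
$A = 1$
$T{\left(p \right)} = 6 p$ ($T{\left(p \right)} = 5 p + p = 6 p$)
$w{\left(U,B \right)} = 1$ ($w{\left(U,B \right)} = 1^{-1} = 1$)
$Q = \frac{75}{88}$ ($Q = 5 \frac{6 \cdot 5}{176} = 5 \cdot 30 \cdot \frac{1}{176} = 5 \cdot \frac{15}{88} = \frac{75}{88} \approx 0.85227$)
$w{\left(1,19 \right)} \left(-153 + Q\right) = 1 \left(-153 + \frac{75}{88}\right) = 1 \left(- \frac{13389}{88}\right) = - \frac{13389}{88}$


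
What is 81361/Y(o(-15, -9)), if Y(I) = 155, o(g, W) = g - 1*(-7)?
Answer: 81361/155 ≈ 524.91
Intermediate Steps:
o(g, W) = 7 + g (o(g, W) = g + 7 = 7 + g)
81361/Y(o(-15, -9)) = 81361/155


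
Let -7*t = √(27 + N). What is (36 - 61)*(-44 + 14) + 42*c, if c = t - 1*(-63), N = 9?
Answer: 3360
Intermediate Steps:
t = -6/7 (t = -√(27 + 9)/7 = -√36/7 = -⅐*6 = -6/7 ≈ -0.85714)
c = 435/7 (c = -6/7 - 1*(-63) = -6/7 + 63 = 435/7 ≈ 62.143)
(36 - 61)*(-44 + 14) + 42*c = (36 - 61)*(-44 + 14) + 42*(435/7) = -25*(-30) + 2610 = 750 + 2610 = 3360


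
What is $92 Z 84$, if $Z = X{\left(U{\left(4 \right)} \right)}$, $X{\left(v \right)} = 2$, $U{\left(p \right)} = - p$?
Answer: $15456$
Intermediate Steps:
$Z = 2$
$92 Z 84 = 92 \cdot 2 \cdot 84 = 184 \cdot 84 = 15456$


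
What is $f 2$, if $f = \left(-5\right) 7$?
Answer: $-70$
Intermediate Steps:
$f = -35$
$f 2 = \left(-35\right) 2 = -70$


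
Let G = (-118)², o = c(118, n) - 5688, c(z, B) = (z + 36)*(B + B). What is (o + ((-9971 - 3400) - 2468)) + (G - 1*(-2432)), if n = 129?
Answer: 34561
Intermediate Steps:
c(z, B) = 2*B*(36 + z) (c(z, B) = (36 + z)*(2*B) = 2*B*(36 + z))
o = 34044 (o = 2*129*(36 + 118) - 5688 = 2*129*154 - 5688 = 39732 - 5688 = 34044)
G = 13924
(o + ((-9971 - 3400) - 2468)) + (G - 1*(-2432)) = (34044 + ((-9971 - 3400) - 2468)) + (13924 - 1*(-2432)) = (34044 + (-13371 - 2468)) + (13924 + 2432) = (34044 - 15839) + 16356 = 18205 + 16356 = 34561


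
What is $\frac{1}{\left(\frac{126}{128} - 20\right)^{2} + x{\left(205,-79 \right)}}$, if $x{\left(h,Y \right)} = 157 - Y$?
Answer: $\frac{4096}{2447745} \approx 0.0016734$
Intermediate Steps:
$\frac{1}{\left(\frac{126}{128} - 20\right)^{2} + x{\left(205,-79 \right)}} = \frac{1}{\left(\frac{126}{128} - 20\right)^{2} + \left(157 - -79\right)} = \frac{1}{\left(126 \cdot \frac{1}{128} - 20\right)^{2} + \left(157 + 79\right)} = \frac{1}{\left(\frac{63}{64} - 20\right)^{2} + 236} = \frac{1}{\left(- \frac{1217}{64}\right)^{2} + 236} = \frac{1}{\frac{1481089}{4096} + 236} = \frac{1}{\frac{2447745}{4096}} = \frac{4096}{2447745}$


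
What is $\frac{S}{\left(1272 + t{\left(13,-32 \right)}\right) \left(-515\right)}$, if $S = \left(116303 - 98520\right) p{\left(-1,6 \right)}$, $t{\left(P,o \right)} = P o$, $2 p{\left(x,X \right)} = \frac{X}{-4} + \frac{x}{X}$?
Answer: $\frac{17783}{529008} \approx 0.033616$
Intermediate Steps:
$p{\left(x,X \right)} = - \frac{X}{8} + \frac{x}{2 X}$ ($p{\left(x,X \right)} = \frac{\frac{X}{-4} + \frac{x}{X}}{2} = \frac{X \left(- \frac{1}{4}\right) + \frac{x}{X}}{2} = \frac{- \frac{X}{4} + \frac{x}{X}}{2} = - \frac{X}{8} + \frac{x}{2 X}$)
$S = - \frac{88915}{6}$ ($S = \left(116303 - 98520\right) \left(\left(- \frac{1}{8}\right) 6 + \frac{1}{2} \left(-1\right) \frac{1}{6}\right) = 17783 \left(- \frac{3}{4} + \frac{1}{2} \left(-1\right) \frac{1}{6}\right) = 17783 \left(- \frac{3}{4} - \frac{1}{12}\right) = 17783 \left(- \frac{5}{6}\right) = - \frac{88915}{6} \approx -14819.0$)
$\frac{S}{\left(1272 + t{\left(13,-32 \right)}\right) \left(-515\right)} = - \frac{88915}{6 \left(1272 + 13 \left(-32\right)\right) \left(-515\right)} = - \frac{88915}{6 \left(1272 - 416\right) \left(-515\right)} = - \frac{88915}{6 \cdot 856 \left(-515\right)} = - \frac{88915}{6 \left(-440840\right)} = \left(- \frac{88915}{6}\right) \left(- \frac{1}{440840}\right) = \frac{17783}{529008}$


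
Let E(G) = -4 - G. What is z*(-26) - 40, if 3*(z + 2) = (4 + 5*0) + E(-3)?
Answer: -14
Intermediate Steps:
z = -1 (z = -2 + ((4 + 5*0) + (-4 - 1*(-3)))/3 = -2 + ((4 + 0) + (-4 + 3))/3 = -2 + (4 - 1)/3 = -2 + (⅓)*3 = -2 + 1 = -1)
z*(-26) - 40 = -1*(-26) - 40 = 26 - 40 = -14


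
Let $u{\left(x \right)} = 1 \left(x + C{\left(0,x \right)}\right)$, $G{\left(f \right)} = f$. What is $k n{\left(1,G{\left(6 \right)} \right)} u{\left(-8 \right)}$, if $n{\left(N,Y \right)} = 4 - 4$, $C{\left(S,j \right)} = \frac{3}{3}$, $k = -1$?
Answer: $0$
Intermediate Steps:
$C{\left(S,j \right)} = 1$ ($C{\left(S,j \right)} = 3 \cdot \frac{1}{3} = 1$)
$n{\left(N,Y \right)} = 0$
$u{\left(x \right)} = 1 + x$ ($u{\left(x \right)} = 1 \left(x + 1\right) = 1 \left(1 + x\right) = 1 + x$)
$k n{\left(1,G{\left(6 \right)} \right)} u{\left(-8 \right)} = \left(-1\right) 0 \left(1 - 8\right) = 0 \left(-7\right) = 0$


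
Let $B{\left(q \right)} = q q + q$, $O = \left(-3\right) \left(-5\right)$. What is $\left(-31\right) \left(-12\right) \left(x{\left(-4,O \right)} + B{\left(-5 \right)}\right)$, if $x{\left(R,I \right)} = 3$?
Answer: $8556$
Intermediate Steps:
$O = 15$
$B{\left(q \right)} = q + q^{2}$ ($B{\left(q \right)} = q^{2} + q = q + q^{2}$)
$\left(-31\right) \left(-12\right) \left(x{\left(-4,O \right)} + B{\left(-5 \right)}\right) = \left(-31\right) \left(-12\right) \left(3 - 5 \left(1 - 5\right)\right) = 372 \left(3 - -20\right) = 372 \left(3 + 20\right) = 372 \cdot 23 = 8556$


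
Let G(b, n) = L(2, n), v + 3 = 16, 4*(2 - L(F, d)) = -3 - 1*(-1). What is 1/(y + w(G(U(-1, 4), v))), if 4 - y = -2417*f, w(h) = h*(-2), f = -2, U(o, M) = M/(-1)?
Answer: -1/4835 ≈ -0.00020683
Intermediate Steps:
U(o, M) = -M (U(o, M) = M*(-1) = -M)
L(F, d) = 5/2 (L(F, d) = 2 - (-3 - 1*(-1))/4 = 2 - (-3 + 1)/4 = 2 - 1/4*(-2) = 2 + 1/2 = 5/2)
v = 13 (v = -3 + 16 = 13)
G(b, n) = 5/2
w(h) = -2*h
y = -4830 (y = 4 - (-2417)*(-2) = 4 - 1*4834 = 4 - 4834 = -4830)
1/(y + w(G(U(-1, 4), v))) = 1/(-4830 - 2*5/2) = 1/(-4830 - 5) = 1/(-4835) = -1/4835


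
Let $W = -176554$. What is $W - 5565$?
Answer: $-182119$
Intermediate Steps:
$W - 5565 = -176554 - 5565 = -182119$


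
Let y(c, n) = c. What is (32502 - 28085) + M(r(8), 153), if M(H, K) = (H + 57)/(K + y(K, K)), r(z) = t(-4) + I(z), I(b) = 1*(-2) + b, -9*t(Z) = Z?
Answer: 12164989/2754 ≈ 4417.2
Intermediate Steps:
t(Z) = -Z/9
I(b) = -2 + b
r(z) = -14/9 + z (r(z) = -1/9*(-4) + (-2 + z) = 4/9 + (-2 + z) = -14/9 + z)
M(H, K) = (57 + H)/(2*K) (M(H, K) = (H + 57)/(K + K) = (57 + H)/((2*K)) = (57 + H)*(1/(2*K)) = (57 + H)/(2*K))
(32502 - 28085) + M(r(8), 153) = (32502 - 28085) + (1/2)*(57 + (-14/9 + 8))/153 = 4417 + (1/2)*(1/153)*(57 + 58/9) = 4417 + (1/2)*(1/153)*(571/9) = 4417 + 571/2754 = 12164989/2754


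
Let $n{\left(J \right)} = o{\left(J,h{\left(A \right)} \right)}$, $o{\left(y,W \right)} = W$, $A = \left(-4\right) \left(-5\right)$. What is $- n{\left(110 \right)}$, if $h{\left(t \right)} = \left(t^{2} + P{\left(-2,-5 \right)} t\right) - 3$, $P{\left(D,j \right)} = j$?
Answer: $-297$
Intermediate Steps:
$A = 20$
$h{\left(t \right)} = -3 + t^{2} - 5 t$ ($h{\left(t \right)} = \left(t^{2} - 5 t\right) - 3 = -3 + t^{2} - 5 t$)
$n{\left(J \right)} = 297$ ($n{\left(J \right)} = -3 + 20^{2} - 100 = -3 + 400 - 100 = 297$)
$- n{\left(110 \right)} = \left(-1\right) 297 = -297$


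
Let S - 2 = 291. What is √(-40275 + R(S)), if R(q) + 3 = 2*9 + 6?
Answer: I*√40254 ≈ 200.63*I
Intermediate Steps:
S = 293 (S = 2 + 291 = 293)
R(q) = 21 (R(q) = -3 + (2*9 + 6) = -3 + (18 + 6) = -3 + 24 = 21)
√(-40275 + R(S)) = √(-40275 + 21) = √(-40254) = I*√40254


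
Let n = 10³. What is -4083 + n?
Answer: -3083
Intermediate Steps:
n = 1000
-4083 + n = -4083 + 1000 = -3083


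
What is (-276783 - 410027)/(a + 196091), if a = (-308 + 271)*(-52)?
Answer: -137362/39603 ≈ -3.4685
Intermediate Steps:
a = 1924 (a = -37*(-52) = 1924)
(-276783 - 410027)/(a + 196091) = (-276783 - 410027)/(1924 + 196091) = -686810/198015 = -686810*1/198015 = -137362/39603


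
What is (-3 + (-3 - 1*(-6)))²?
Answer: 0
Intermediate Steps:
(-3 + (-3 - 1*(-6)))² = (-3 + (-3 + 6))² = (-3 + 3)² = 0² = 0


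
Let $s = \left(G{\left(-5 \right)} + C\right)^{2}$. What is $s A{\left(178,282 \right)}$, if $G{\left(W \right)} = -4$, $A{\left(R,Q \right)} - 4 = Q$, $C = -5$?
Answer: $23166$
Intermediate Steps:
$A{\left(R,Q \right)} = 4 + Q$
$s = 81$ ($s = \left(-4 - 5\right)^{2} = \left(-9\right)^{2} = 81$)
$s A{\left(178,282 \right)} = 81 \left(4 + 282\right) = 81 \cdot 286 = 23166$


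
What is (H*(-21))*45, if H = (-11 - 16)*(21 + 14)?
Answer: 893025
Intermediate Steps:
H = -945 (H = -27*35 = -945)
(H*(-21))*45 = -945*(-21)*45 = 19845*45 = 893025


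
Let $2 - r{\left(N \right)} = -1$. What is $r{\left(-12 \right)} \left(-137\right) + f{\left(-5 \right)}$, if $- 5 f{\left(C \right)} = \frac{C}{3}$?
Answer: $- \frac{1232}{3} \approx -410.67$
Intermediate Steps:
$f{\left(C \right)} = - \frac{C}{15}$ ($f{\left(C \right)} = - \frac{C \frac{1}{3}}{5} = - \frac{\frac{1}{3} C}{5} = - \frac{C}{15}$)
$r{\left(N \right)} = 3$ ($r{\left(N \right)} = 2 - -1 = 2 + 1 = 3$)
$r{\left(-12 \right)} \left(-137\right) + f{\left(-5 \right)} = 3 \left(-137\right) - - \frac{1}{3} = -411 + \frac{1}{3} = - \frac{1232}{3}$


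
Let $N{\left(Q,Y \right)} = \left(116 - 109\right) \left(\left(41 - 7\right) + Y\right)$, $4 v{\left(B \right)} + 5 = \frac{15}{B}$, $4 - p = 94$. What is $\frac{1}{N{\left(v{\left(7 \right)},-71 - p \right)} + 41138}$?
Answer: $\frac{1}{41509} \approx 2.4091 \cdot 10^{-5}$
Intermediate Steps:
$p = -90$ ($p = 4 - 94 = -90$)
$v{\left(B \right)} = - \frac{5}{4} + \frac{15}{4 B}$ ($v{\left(B \right)} = - \frac{5}{4} + \frac{15 \frac{1}{B}}{4} = - \frac{5}{4} + \frac{15}{4 B}$)
$N{\left(Q,Y \right)} = 238 + 7 Y$ ($N{\left(Q,Y \right)} = 7 \left(34 + Y\right) = 238 + 7 Y$)
$\frac{1}{N{\left(v{\left(7 \right)},-71 - p \right)} + 41138} = \frac{1}{\left(238 + 7 \left(-71 - -90\right)\right) + 41138} = \frac{1}{\left(238 + 7 \left(-71 + 90\right)\right) + 41138} = \frac{1}{\left(238 + 7 \cdot 19\right) + 41138} = \frac{1}{\left(238 + 133\right) + 41138} = \frac{1}{371 + 41138} = \frac{1}{41509}$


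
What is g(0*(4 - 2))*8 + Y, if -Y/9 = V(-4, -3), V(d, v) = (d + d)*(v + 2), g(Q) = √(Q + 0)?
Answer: -72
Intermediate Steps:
g(Q) = √Q
V(d, v) = 2*d*(2 + v) (V(d, v) = (2*d)*(2 + v) = 2*d*(2 + v))
Y = -72 (Y = -18*(-4)*(2 - 3) = -18*(-4)*(-1) = -9*8 = -72)
g(0*(4 - 2))*8 + Y = √(0*(4 - 2))*8 - 72 = √(0*2)*8 - 72 = √0*8 - 72 = 0*8 - 72 = 0 - 72 = -72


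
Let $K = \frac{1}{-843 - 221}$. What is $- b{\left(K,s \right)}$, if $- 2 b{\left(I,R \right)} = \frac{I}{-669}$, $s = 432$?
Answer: $\frac{1}{1423632} \approx 7.0243 \cdot 10^{-7}$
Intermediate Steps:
$K = - \frac{1}{1064}$ ($K = \frac{1}{-1064} = - \frac{1}{1064} \approx -0.00093985$)
$b{\left(I,R \right)} = \frac{I}{1338}$ ($b{\left(I,R \right)} = - \frac{I \frac{1}{-669}}{2} = - \frac{I \left(- \frac{1}{669}\right)}{2} = - \frac{\left(- \frac{1}{669}\right) I}{2} = \frac{I}{1338}$)
$- b{\left(K,s \right)} = - \frac{-1}{1338 \cdot 1064} = \left(-1\right) \left(- \frac{1}{1423632}\right) = \frac{1}{1423632}$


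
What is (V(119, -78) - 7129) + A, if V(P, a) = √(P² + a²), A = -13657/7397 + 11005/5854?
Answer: -308698772995/43302038 + √20245 ≈ -6986.7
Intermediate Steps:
A = 1455907/43302038 (A = -13657*1/7397 + 11005*(1/5854) = -13657/7397 + 11005/5854 = 1455907/43302038 ≈ 0.033622)
(V(119, -78) - 7129) + A = (√(119² + (-78)²) - 7129) + 1455907/43302038 = (√(14161 + 6084) - 7129) + 1455907/43302038 = (√20245 - 7129) + 1455907/43302038 = (-7129 + √20245) + 1455907/43302038 = -308698772995/43302038 + √20245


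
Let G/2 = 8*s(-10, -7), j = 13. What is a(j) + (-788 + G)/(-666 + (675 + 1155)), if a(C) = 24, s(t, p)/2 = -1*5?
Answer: 2249/97 ≈ 23.186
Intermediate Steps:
s(t, p) = -10 (s(t, p) = 2*(-1*5) = 2*(-5) = -10)
G = -160 (G = 2*(8*(-10)) = 2*(-80) = -160)
a(j) + (-788 + G)/(-666 + (675 + 1155)) = 24 + (-788 - 160)/(-666 + (675 + 1155)) = 24 - 948/(-666 + 1830) = 24 - 948/1164 = 24 - 948*1/1164 = 24 - 79/97 = 2249/97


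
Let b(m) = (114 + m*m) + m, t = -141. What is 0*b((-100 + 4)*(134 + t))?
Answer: 0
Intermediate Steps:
b(m) = 114 + m + m² (b(m) = (114 + m²) + m = 114 + m + m²)
0*b((-100 + 4)*(134 + t)) = 0*(114 + (-100 + 4)*(134 - 141) + ((-100 + 4)*(134 - 141))²) = 0*(114 - 96*(-7) + (-96*(-7))²) = 0*(114 + 672 + 672²) = 0*(114 + 672 + 451584) = 0*452370 = 0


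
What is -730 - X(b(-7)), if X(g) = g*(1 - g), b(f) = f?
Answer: -674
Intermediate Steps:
-730 - X(b(-7)) = -730 - (-7)*(1 - 1*(-7)) = -730 - (-7)*(1 + 7) = -730 - (-7)*8 = -730 - 1*(-56) = -730 + 56 = -674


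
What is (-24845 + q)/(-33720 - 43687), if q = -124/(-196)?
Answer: 1217374/3792943 ≈ 0.32096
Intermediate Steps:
q = 31/49 (q = -124*(-1/196) = 31/49 ≈ 0.63265)
(-24845 + q)/(-33720 - 43687) = (-24845 + 31/49)/(-33720 - 43687) = -1217374/49/(-77407) = -1217374/49*(-1/77407) = 1217374/3792943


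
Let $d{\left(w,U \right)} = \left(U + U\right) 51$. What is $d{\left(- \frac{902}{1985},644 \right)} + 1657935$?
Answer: $1723623$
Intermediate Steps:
$d{\left(w,U \right)} = 102 U$ ($d{\left(w,U \right)} = 2 U 51 = 102 U$)
$d{\left(- \frac{902}{1985},644 \right)} + 1657935 = 102 \cdot 644 + 1657935 = 65688 + 1657935 = 1723623$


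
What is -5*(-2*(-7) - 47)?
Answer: 165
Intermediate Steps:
-5*(-2*(-7) - 47) = -5*(14 - 47) = -5*(-33) = 165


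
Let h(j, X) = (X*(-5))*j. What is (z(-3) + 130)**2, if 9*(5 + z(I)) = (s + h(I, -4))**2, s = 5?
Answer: 17222500/81 ≈ 2.1262e+5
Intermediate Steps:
h(j, X) = -5*X*j (h(j, X) = (-5*X)*j = -5*X*j)
z(I) = -5 + (5 + 20*I)**2/9 (z(I) = -5 + (5 - 5*(-4)*I)**2/9 = -5 + (5 + 20*I)**2/9)
(z(-3) + 130)**2 = ((-5 + 25*(1 + 4*(-3))**2/9) + 130)**2 = ((-5 + 25*(1 - 12)**2/9) + 130)**2 = ((-5 + (25/9)*(-11)**2) + 130)**2 = ((-5 + (25/9)*121) + 130)**2 = ((-5 + 3025/9) + 130)**2 = (2980/9 + 130)**2 = (4150/9)**2 = 17222500/81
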